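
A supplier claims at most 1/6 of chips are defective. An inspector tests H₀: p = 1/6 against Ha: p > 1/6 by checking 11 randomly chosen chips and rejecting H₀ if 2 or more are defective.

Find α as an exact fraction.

12909191/22674816

α = P(reject H₀ | H₀ true) = P(S ≥ 2 | p = 1/6), S ~ Binomial(11, 1/6).
Computing the lower-tail complement: 1 − 9765625/22674816 = 12909191/22674816.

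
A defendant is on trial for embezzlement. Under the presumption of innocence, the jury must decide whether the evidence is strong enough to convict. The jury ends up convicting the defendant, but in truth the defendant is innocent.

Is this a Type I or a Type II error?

Type I error

The null hypothesis here is that the defendant is innocent.
'Convicting the defendant' corresponds to rejecting H₀.
H₀ was rejected but H₀ is true — a Type I error (false positive).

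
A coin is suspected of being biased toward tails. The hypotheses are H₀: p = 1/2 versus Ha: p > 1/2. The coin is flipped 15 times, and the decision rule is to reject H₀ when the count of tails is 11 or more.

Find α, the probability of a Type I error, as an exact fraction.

α = P(reject H₀ | H₀ true) = P(S ≥ 11 | p = 1/2), with S ~ Binomial(15, 1/2).
Summing the upper tail: (1365 + 455 + 105 + 15 + 1) / 2^15 = 1941/32768.

1941/32768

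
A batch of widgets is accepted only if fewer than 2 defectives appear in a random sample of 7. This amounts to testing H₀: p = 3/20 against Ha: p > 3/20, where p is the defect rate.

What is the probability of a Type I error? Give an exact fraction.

α = P(reject H₀ | H₀ true) = P(X ≥ 2 | p = 3/20), X ~ Binomial(7, 3/20).
Computing the lower-tail complement: 1 − 458613811/640000000 = 181386189/640000000.

181386189/640000000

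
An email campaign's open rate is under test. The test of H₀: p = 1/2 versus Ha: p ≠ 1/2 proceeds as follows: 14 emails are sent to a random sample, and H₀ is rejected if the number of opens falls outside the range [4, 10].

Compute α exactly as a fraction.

235/4096

Under H₀, S ~ Binomial(14, 1/2); α is the probability of landing in either tail, P(S ≤ 3) + P(S ≥ 11).
By symmetry, α = 2·P(S ≤ 3) = 2·(1 + 14 + 91 + 364)/16384 = 940/16384 = 235/4096.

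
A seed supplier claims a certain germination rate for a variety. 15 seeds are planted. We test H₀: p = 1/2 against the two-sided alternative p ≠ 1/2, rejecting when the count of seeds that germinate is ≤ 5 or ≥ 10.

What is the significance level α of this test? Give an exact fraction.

Under H₀, X ~ Binomial(15, 1/2); α is the probability of landing in either tail, P(X ≤ 5) + P(X ≥ 10).
Each tail has probability (1 + 15 + 105 + 455 + 1365 + 3003)/32768; doubling gives α = 9888/32768 = 309/1024.

309/1024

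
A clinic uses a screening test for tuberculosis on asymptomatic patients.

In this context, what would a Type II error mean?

With the conventional null hypothesis that the patient does not have tuberculosis:
A Type II error is failing to reject H₀ when H₀ is false.
Here that means clearing the patient as negative when actually the patient has tuberculosis.

A Type II error would mean concluding that the patient does not have tuberculosis (or at least failing to establish that the patient has tuberculosis) when in fact the patient has tuberculosis.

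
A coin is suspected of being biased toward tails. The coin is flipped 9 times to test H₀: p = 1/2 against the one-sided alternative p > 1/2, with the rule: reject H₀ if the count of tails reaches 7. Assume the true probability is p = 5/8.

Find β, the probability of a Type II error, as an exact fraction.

24101307/33554432

A Type II error is failing to reject when Ha holds: with p = 5/8, β = P(S ≤ 6).
Summing C(9,j)·(5/8)^j·(3/8)^{9-j} for j = 0..6 gives 24101307/33554432.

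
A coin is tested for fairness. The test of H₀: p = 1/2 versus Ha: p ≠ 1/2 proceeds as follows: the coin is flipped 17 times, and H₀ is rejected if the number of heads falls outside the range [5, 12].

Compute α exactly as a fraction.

1607/32768

The significance level is the null-hypothesis probability of the rejection region {≤4} ∪ {≥13}.
The two tails are symmetric, so α = 2·(1 + 17 + 136 + 680 + 2380)/2^17 = 6428/131072 = 1607/32768.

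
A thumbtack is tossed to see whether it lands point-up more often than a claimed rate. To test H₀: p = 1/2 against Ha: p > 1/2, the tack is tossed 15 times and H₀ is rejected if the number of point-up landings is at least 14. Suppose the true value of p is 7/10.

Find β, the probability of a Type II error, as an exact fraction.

241183100052963/250000000000000

A Type II error is failing to reject when Ha holds: with p = 7/10, β = P(X ≤ 13).
Equivalently, β = 1 − P(X ≥ 14) = 241183100052963/250000000000000.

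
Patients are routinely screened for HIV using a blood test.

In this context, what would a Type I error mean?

A Type I error would mean concluding that the patient has HIV when in fact the patient does not have HIV.

With the conventional null hypothesis that the patient does not have HIV:
A Type I error is rejecting H₀ when H₀ is true.
Here that means flagging the patient as positive and ordering follow-up testing when actually the patient does not have HIV.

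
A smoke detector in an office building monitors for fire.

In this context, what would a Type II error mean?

With the conventional null hypothesis that there is no fire:
A Type II error is failing to reject H₀ when H₀ is false.
Here that means remaining silent when actually there is a fire.

A Type II error would mean concluding that there is no fire (or at least failing to establish that there is a fire) when in fact there is a fire.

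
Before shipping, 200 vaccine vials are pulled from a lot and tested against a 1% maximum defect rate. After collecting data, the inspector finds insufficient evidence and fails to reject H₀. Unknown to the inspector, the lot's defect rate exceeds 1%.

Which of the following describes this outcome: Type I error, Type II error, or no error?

Type II error

The conventional null hypothesis here is that the lot's defect rate is 1% (within specification).
H₀ was not rejected, but H₀ is actually false.
Failing to reject a false null hypothesis is a Type II error (false negative).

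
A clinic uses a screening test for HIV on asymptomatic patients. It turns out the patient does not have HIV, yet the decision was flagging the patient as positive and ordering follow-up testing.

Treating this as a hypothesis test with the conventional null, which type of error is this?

Type I error

The null hypothesis here is that the patient does not have HIV.
'Flagging the patient as positive and ordering follow-up testing' corresponds to rejecting H₀.
H₀ was rejected but H₀ is true — a Type I error (false positive).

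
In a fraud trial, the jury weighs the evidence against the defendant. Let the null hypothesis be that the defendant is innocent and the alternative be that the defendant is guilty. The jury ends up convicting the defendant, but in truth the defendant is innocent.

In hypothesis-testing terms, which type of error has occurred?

Type I error

'Convicting the defendant' corresponds to rejecting H₀.
H₀ was rejected but H₀ is true — a Type I error (false positive).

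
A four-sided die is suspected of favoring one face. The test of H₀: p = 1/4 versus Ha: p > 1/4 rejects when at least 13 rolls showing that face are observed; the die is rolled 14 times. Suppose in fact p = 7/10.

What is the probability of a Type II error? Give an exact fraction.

Under the alternative p = 7/10, K ~ Binomial(14, 7/10); β is the probability the test does not reject, P(K < 13).
Equivalently, β = 1 − P(K ≥ 13) = 95252438490057/100000000000000.

95252438490057/100000000000000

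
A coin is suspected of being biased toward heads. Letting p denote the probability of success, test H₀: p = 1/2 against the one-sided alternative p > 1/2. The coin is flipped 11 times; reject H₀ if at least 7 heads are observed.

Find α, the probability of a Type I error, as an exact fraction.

281/1024

α = P(reject H₀ | H₀ true) = P(Y ≥ 7 | p = 1/2), with Y ~ Binomial(11, 1/2).
Summing the upper tail: (330 + 165 + 55 + 11 + 1) / 2^11 = 562/2048 = 281/1024.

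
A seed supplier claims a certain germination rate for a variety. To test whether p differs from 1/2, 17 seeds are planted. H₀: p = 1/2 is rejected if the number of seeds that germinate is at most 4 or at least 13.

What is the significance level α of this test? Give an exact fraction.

Under H₀, Y ~ Binomial(17, 1/2); α is the probability of landing in either tail, P(Y ≤ 4) + P(Y ≥ 13).
Each tail has probability (1 + 17 + 136 + 680 + 2380)/131072; doubling gives α = 6428/131072 = 1607/32768.

1607/32768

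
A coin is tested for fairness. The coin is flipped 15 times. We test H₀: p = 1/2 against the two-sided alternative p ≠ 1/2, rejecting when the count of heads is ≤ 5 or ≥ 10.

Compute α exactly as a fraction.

The significance level is the null-hypothesis probability of the rejection region {≤5} ∪ {≥10}.
Each tail has probability (1 + 15 + 105 + 455 + 1365 + 3003)/32768; doubling gives α = 9888/32768 = 309/1024.

309/1024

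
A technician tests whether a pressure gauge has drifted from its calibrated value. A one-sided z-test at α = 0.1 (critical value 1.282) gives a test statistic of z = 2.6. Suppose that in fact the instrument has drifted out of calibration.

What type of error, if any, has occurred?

Neither — the decision is correct.

The conventional null hypothesis is that the instrument is correctly calibrated.
Since z = 2.6 > z* = 1.282, H₀ is rejected.
H₀ is false (actually the instrument has drifted out of calibration).
The decision matches the true state — no error.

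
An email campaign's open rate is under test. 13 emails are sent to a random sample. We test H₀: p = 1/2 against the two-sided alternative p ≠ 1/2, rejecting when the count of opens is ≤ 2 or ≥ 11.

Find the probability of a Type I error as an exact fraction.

α = P(S ≤ 2 or S ≥ 11 | p = 1/2), S ~ Binomial(13, 1/2).
Each tail has probability (1 + 13 + 78)/8192; doubling gives α = 184/8192 = 23/1024.

23/1024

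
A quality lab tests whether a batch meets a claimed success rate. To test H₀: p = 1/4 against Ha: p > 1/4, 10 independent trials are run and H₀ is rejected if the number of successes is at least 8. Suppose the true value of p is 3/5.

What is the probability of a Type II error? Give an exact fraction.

A Type II error is failing to reject when Ha holds: with p = 3/5, β = P(K ≤ 7).
Adding the binomial probabilities P(K=0)+…+P(K=7) at p = 3/5 gives 8131936/9765625.

8131936/9765625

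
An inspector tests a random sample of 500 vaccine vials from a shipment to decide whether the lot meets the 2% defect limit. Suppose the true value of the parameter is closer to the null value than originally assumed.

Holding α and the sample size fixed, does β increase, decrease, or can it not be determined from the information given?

It increases.

A smaller departure from H₀ means the test statistic under Ha is distributed closer to where it would be under H₀; rejection becomes less likely.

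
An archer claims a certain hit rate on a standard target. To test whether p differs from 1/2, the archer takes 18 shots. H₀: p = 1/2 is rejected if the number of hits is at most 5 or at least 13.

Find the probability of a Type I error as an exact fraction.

Under H₀, K ~ Binomial(18, 1/2); α is the probability of landing in either tail, P(K ≤ 5) + P(K ≥ 13).
The two tails are symmetric, so α = 2·(1 + 18 + 153 + 816 + 3060 + 8568)/2^18 = 25232/262144 = 1577/16384.

1577/16384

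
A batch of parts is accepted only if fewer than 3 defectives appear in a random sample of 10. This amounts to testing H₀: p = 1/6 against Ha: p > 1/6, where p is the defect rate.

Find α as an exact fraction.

566299/2519424

The significance level is the probability, assuming p = 1/6, of seeing 3 or more defectives in 10 draws.
Via the complement, α = 1 − Σ_{j=0}^{2} C(10,j)(1/6)^j(5/6)^{10-j} = 566299/2519424.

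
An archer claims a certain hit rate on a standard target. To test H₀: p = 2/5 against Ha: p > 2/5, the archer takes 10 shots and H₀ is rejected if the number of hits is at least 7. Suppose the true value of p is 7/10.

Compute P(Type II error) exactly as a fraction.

218993301/625000000

Under the alternative p = 7/10, K ~ Binomial(10, 7/10); β is the probability the test does not reject, P(K < 7).
Adding the binomial probabilities P(K=0)+…+P(K=6) at p = 7/10 gives 218993301/625000000.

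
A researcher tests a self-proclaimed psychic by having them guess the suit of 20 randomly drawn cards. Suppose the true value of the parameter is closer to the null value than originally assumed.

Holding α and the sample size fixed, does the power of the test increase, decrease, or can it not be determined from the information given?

When the true parameter is near the null value, the test has a harder time distinguishing Ha from H₀.
Since power = 1 − β and β increases, power decreases.

It decreases.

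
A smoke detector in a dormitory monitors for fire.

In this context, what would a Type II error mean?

A Type II error would mean concluding that there is no fire (or at least failing to establish that there is a fire) when in fact there is a fire.

With the conventional null hypothesis that there is no fire:
A Type II error is failing to reject H₀ when H₀ is false.
Here that means remaining silent when actually there is a fire.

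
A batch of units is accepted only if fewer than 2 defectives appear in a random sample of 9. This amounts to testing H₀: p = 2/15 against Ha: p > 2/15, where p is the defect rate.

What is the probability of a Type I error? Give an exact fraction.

13155707024/38443359375

Under H₀, Y ~ Binomial(9, 2/15); the Type I error rate is P(Y ≥ 2).
Via the complement, α = 1 − Σ_{j=0}^{1} C(9,j)(2/15)^j(13/15)^{9-j} = 13155707024/38443359375.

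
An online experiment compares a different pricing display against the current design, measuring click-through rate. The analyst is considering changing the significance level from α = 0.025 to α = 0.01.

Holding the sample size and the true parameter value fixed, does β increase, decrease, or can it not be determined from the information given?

It increases.

Tightening α shrinks the rejection region. When Ha holds, fewer sample outcomes clear the stricter threshold, so more fall in the acceptance region.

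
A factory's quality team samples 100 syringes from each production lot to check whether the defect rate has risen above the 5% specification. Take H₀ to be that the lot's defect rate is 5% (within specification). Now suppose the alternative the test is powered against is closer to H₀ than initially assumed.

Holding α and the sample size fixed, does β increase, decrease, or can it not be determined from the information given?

A smaller departure from H₀ means the test statistic under Ha is distributed closer to where it would be under H₀; rejection becomes less likely.

It increases.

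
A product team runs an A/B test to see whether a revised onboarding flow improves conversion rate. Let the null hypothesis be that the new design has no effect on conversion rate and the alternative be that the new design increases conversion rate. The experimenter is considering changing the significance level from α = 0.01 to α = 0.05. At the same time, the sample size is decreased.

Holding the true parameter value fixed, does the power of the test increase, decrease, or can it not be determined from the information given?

The first change alone would make β decrease; the second alone would make β increase. Which effect dominates depends on the magnitudes, which are not given.
Since power = 1 − β, the effect on power is likewise indeterminate.

Cannot be determined from the information given.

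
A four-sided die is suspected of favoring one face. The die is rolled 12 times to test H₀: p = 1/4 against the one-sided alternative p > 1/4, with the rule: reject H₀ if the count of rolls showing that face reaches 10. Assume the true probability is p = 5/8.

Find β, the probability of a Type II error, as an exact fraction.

60916742361/68719476736

β = P(fail to reject H₀ | Ha true) = P(K ≤ 9 | p = 5/8), K ~ Binomial(12, 5/8).
Summing C(12,j)·(5/8)^j·(3/8)^{12-j} for j = 0..9 gives 60916742361/68719476736.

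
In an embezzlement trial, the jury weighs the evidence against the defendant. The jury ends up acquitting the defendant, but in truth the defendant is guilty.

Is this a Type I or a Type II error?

The null hypothesis here is that the defendant is innocent.
'Acquitting the defendant' corresponds to failing to reject H₀.
H₀ was not rejected but H₀ is false — a Type II error (false negative).

Type II error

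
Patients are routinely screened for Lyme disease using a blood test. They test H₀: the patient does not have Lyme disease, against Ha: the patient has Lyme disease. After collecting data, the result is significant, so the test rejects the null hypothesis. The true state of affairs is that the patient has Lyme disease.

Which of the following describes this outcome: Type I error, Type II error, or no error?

The test rejected a false H₀ — the decision matches the true state.

No error — this is a correct decision.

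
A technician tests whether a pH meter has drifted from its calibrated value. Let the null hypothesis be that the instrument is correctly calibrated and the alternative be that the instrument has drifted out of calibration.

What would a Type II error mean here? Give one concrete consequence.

A Type II error would mean concluding that the instrument is correctly calibrated (or at least failing to establish that the instrument has drifted out of calibration) when in fact the instrument has drifted out of calibration. Consequence: an out-of-calibration instrument continues producing bad measurements.

A Type II error is failing to reject H₀ when H₀ is false.
Here that means leaving the instrument in service when actually the instrument has drifted out of calibration.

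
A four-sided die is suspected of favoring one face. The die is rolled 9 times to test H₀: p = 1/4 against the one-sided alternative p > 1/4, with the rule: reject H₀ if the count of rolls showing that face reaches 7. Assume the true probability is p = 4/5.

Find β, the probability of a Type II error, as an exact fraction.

β = P(fail to reject H₀ | Ha true) = P(S ≤ 6 | p = 4/5), S ~ Binomial(9, 4/5).
Summing C(9,j)·(4/5)^j·(1/5)^{9-j} for j = 0..6 gives 511333/1953125.

511333/1953125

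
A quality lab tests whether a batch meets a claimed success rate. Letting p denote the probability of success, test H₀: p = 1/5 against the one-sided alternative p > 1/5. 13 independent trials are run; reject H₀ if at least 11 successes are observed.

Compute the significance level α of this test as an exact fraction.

1301/1220703125

α = P(reject H₀ | H₀ true) = P(Y ≥ 11 | p = 1/5), with Y ~ Binomial(13, 1/5).
Summing C(13,j)(1/5)^j(4/5)^{13−j} for j = 11,…,13 gives 1301/1220703125.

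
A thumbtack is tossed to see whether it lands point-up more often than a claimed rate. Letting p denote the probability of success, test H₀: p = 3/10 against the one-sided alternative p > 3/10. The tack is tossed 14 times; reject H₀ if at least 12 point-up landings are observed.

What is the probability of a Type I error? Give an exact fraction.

The Type I error probability is α = P(K ≥ 12) computed under H₀, where K ~ Binomial(14, 3/10).
P(K ≥ 12) = Σ_{j=12}^{14} C(14,j)·(3/10)^j·(7/10)^{14-j} = 1265361021/50000000000000.

1265361021/50000000000000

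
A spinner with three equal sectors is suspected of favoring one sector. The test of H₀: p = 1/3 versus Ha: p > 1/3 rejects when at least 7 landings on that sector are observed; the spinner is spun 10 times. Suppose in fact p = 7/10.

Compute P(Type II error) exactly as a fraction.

218993301/625000000

β = P(fail to reject H₀ | Ha true) = P(K ≤ 6 | p = 7/10), K ~ Binomial(10, 7/10).
Summing C(10,j)·(7/10)^j·(3/10)^{10-j} for j = 0..6 gives 218993301/625000000.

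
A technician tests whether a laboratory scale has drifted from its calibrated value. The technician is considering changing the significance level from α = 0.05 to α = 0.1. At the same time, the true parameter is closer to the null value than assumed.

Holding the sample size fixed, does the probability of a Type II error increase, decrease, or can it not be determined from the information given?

The first change alone would make β decrease; the second alone would make β increase. Which effect dominates depends on the magnitudes, which are not given.

Cannot be determined from the information given.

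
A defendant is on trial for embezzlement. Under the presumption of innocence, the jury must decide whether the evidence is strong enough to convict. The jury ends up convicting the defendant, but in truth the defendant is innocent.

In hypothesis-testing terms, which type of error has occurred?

Type I error

The null hypothesis here is that the defendant is innocent.
'Convicting the defendant' corresponds to rejecting H₀.
H₀ was rejected but H₀ is true — a Type I error (false positive).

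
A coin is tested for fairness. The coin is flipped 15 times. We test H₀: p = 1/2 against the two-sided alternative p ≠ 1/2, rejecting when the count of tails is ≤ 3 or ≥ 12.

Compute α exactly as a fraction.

The significance level is the null-hypothesis probability of the rejection region {≤3} ∪ {≥12}.
Each tail has probability (1 + 15 + 105 + 455)/32768; doubling gives α = 1152/32768 = 9/256.

9/256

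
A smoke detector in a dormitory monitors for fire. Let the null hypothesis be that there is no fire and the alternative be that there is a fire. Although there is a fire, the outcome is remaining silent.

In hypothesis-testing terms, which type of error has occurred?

'Remaining silent' corresponds to failing to reject H₀.
H₀ was not rejected but H₀ is false — a Type II error (false negative).

Type II error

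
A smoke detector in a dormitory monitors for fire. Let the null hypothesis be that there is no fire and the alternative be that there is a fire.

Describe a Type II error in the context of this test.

A Type II error is failing to reject H₀ when H₀ is false.
Here that means remaining silent when actually there is a fire.

A Type II error would mean concluding that there is no fire (or at least failing to establish that there is a fire) when in fact there is a fire.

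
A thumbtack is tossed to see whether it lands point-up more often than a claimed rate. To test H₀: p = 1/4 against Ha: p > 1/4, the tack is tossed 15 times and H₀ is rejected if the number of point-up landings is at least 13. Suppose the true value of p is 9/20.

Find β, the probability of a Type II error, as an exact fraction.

Under the alternative p = 9/20, X ~ Binomial(15, 9/20); β is the probability the test does not reject, P(X < 13).
Equivalently, β = 1 − P(X ≥ 13) = 32731725032763916841/32768000000000000000.

32731725032763916841/32768000000000000000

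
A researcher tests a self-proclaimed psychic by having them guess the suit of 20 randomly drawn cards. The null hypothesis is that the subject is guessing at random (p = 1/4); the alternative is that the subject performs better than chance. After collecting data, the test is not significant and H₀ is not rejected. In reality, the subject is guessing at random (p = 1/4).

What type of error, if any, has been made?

Neither — the decision is correct.

The test retained a true H₀ — the decision matches the true state.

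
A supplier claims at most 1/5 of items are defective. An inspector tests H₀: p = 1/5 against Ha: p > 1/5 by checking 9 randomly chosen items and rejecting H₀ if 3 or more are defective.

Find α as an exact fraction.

α = P(reject H₀ | H₀ true) = P(Y ≥ 3 | p = 1/5), Y ~ Binomial(9, 1/5).
Computing the lower-tail complement: 1 − 1441792/1953125 = 511333/1953125.

511333/1953125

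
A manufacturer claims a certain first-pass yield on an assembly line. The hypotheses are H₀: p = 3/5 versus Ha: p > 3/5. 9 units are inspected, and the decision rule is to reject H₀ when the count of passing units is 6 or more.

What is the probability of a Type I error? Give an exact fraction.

α = P(reject H₀ | H₀ true) = P(S ≥ 6 | p = 3/5), with S ~ Binomial(9, 3/5).
Adding the binomial terms for j = 6 through 9 with p = 3/5 yields 942597/1953125.

942597/1953125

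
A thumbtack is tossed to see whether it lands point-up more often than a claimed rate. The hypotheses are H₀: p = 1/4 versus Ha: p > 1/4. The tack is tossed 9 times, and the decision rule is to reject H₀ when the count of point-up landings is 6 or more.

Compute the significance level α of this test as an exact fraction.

655/65536

The Type I error probability is α = P(Y ≥ 6) computed under H₀, where Y ~ Binomial(9, 1/4).
Summing C(9,j)(1/4)^j(3/4)^{9−j} for j = 6,…,9 gives 655/65536.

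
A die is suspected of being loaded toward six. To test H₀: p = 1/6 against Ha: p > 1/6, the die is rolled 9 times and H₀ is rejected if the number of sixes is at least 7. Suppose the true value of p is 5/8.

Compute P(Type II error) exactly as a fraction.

24101307/33554432

A Type II error is failing to reject when Ha holds: with p = 5/8, β = P(S ≤ 6).
Adding the binomial probabilities P(S=0)+…+P(S=6) at p = 5/8 gives 24101307/33554432.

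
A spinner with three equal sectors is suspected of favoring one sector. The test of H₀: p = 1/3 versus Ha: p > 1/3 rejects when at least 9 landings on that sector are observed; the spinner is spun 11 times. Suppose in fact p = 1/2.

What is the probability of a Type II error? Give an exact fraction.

1981/2048

A Type II error is failing to reject when Ha holds: with p = 1/2, β = P(X ≤ 8).
Equivalently, β = 1 − P(X ≥ 9) = 1981/2048.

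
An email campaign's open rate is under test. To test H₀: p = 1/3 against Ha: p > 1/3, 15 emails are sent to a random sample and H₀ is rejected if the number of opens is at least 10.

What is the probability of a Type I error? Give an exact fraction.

122027/14348907

The Type I error probability is α = P(K ≥ 10) computed under H₀, where K ~ Binomial(15, 1/3).
P(K ≥ 10) = Σ_{j=10}^{15} C(15,j)·(1/3)^j·(2/3)^{15-j} = 122027/14348907.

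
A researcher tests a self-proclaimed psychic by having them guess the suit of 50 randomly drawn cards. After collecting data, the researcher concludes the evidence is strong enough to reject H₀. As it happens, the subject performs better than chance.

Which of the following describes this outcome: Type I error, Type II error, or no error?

The conventional null hypothesis here is that the subject is guessing at random (p = 1/4).
The test rejected a false H₀ — the decision matches the true state.

No error (correct decision).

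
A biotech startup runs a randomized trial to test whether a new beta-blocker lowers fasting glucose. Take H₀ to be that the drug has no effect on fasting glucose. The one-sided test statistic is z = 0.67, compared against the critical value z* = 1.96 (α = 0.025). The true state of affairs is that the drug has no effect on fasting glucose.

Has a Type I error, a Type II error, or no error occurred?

Since z = 0.67 ≤ z* = 1.96, H₀ is not rejected.
H₀ is true (actually the drug has no effect on fasting glucose).
The decision matches the true state — no error.

Neither — the decision is correct.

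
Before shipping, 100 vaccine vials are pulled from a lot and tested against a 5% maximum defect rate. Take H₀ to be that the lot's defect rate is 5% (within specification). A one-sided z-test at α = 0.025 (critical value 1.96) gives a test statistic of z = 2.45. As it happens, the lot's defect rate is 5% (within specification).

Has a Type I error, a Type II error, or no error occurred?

Type I error

Since z = 2.45 > z* = 1.96, H₀ is rejected.
H₀ is true (actually the lot's defect rate is 5% (within specification)).
Rejecting a true H₀ is a Type I error.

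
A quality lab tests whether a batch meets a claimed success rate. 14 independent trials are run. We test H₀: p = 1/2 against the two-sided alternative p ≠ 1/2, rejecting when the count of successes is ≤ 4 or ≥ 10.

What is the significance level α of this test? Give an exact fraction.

1471/8192

The significance level is the null-hypothesis probability of the rejection region {≤4} ∪ {≥10}.
By symmetry, α = 2·P(X ≤ 4) = 2·(1 + 14 + 91 + 364 + 1001)/16384 = 2942/16384 = 1471/8192.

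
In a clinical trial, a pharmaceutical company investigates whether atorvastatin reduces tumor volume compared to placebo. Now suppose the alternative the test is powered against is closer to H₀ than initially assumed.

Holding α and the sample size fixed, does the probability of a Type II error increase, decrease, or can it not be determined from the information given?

It increases.

A smaller true effect puts the Ha sampling distribution closer to H₀, so more of it falls in the non-rejection region.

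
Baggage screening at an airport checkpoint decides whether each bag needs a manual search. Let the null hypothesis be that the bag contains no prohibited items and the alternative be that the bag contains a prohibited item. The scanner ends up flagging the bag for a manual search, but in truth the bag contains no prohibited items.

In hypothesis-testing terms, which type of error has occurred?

Type I error

'Flagging the bag for a manual search' corresponds to rejecting H₀.
H₀ was rejected but H₀ is true — a Type I error (false positive).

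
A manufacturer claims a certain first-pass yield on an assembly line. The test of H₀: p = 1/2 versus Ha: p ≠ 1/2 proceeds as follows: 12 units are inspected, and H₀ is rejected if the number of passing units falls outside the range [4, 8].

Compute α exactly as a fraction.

299/2048

Under H₀, S ~ Binomial(12, 1/2); α is the probability of landing in either tail, P(S ≤ 3) + P(S ≥ 9).
Each tail has probability (1 + 12 + 66 + 220)/4096; doubling gives α = 598/4096 = 299/2048.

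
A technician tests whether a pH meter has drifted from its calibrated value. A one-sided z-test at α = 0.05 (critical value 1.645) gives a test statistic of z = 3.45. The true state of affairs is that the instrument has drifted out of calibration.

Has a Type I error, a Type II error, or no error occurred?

The conventional null hypothesis is that the instrument is correctly calibrated.
Since z = 3.45 > z* = 1.645, H₀ is rejected.
H₀ is false (actually the instrument has drifted out of calibration).
The decision matches the true state — no error.

Neither — the decision is correct.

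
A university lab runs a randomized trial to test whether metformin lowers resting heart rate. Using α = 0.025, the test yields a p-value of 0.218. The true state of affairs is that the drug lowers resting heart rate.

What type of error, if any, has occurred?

The conventional null hypothesis is that the drug has no effect on resting heart rate.
Since p = 0.218 ≥ α = 0.025, H₀ is not rejected.
H₀ is false (actually the drug lowers resting heart rate).
Failing to reject a false H₀ is a Type II error.

Type II error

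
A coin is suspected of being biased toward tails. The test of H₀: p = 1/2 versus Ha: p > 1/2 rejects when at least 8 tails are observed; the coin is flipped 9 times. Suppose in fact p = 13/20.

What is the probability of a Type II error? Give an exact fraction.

A Type II error is failing to reject when Ha holds: with p = 13/20, β = P(Y ≤ 7).
Summing C(9,j)·(13/20)^j·(7/20)^{9-j} for j = 0..7 gives 112501116301/128000000000.

112501116301/128000000000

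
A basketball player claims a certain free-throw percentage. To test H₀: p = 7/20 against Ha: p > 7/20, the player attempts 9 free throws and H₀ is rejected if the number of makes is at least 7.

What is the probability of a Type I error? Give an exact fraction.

α = P(reject H₀ | H₀ true) = P(S ≥ 7 | p = 7/20), with S ~ Binomial(9, 7/20).
Summing C(9,j)(7/20)^j(13/20)^{9−j} for j = 7,…,9 gives 715658867/64000000000.

715658867/64000000000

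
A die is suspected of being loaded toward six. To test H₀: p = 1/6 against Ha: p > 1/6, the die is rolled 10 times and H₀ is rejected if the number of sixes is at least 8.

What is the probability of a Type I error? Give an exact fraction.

α = P(reject H₀ | H₀ true) = P(K ≥ 8 | p = 1/6), with K ~ Binomial(10, 1/6).
Summing C(10,j)(1/6)^j(5/6)^{10−j} for j = 8,…,10 gives 49/2519424.

49/2519424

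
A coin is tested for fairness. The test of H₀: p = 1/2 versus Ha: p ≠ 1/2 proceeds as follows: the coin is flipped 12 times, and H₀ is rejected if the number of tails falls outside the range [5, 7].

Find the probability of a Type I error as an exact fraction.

397/1024

Under H₀, S ~ Binomial(12, 1/2); α is the probability of landing in either tail, P(S ≤ 4) + P(S ≥ 8).
Each tail has probability (1 + 12 + 66 + 220 + 495)/4096; doubling gives α = 1588/4096 = 397/1024.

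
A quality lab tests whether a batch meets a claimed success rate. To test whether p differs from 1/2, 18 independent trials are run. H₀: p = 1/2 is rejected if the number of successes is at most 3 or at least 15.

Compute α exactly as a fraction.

The significance level is the null-hypothesis probability of the rejection region {≤3} ∪ {≥15}.
By symmetry, α = 2·P(Y ≤ 3) = 2·(1 + 18 + 153 + 816)/262144 = 1976/262144 = 247/32768.

247/32768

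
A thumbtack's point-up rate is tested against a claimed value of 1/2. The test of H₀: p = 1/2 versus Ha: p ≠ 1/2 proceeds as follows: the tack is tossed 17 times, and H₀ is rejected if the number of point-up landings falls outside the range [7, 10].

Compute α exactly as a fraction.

α = P(X ≤ 6 or X ≥ 11 | p = 1/2), X ~ Binomial(17, 1/2).
Each tail has probability (1 + 17 + 136 + 680 + 2380 + 6188 + 12376)/131072; doubling gives α = 43556/131072 = 10889/32768.

10889/32768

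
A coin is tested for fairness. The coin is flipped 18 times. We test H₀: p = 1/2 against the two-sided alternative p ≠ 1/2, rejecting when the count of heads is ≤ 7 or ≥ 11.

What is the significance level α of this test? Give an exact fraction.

α = P(X ≤ 7 or X ≥ 11 | p = 1/2), X ~ Binomial(18, 1/2).
By symmetry, α = 2·P(X ≤ 7) = 2·(1 + 18 + 153 + 816 + 3060 + 8568 + 18564 + 31824)/262144 = 126008/262144 = 15751/32768.

15751/32768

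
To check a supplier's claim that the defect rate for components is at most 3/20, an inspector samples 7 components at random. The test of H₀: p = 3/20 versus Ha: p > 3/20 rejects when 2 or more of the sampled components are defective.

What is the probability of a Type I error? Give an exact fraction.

181386189/640000000

α = P(reject H₀ | H₀ true) = P(Y ≥ 2 | p = 3/20), Y ~ Binomial(7, 3/20).
Via the complement, α = 1 − Σ_{j=0}^{1} C(7,j)(3/20)^j(17/20)^{7-j} = 181386189/640000000.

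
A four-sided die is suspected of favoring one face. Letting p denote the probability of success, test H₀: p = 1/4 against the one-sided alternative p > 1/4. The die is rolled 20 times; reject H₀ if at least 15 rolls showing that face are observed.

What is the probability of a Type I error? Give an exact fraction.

1048117/274877906944

The Type I error probability is α = P(Y ≥ 15) computed under H₀, where Y ~ Binomial(20, 1/4).
Summing C(20,j)(1/4)^j(3/4)^{20−j} for j = 15,…,20 gives 1048117/274877906944.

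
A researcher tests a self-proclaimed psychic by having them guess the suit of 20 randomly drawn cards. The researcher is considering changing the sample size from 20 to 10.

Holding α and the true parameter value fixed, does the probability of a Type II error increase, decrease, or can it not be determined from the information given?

Reducing n widens both sampling distributions, so the test has less ability to distinguish Ha from H₀.

It increases.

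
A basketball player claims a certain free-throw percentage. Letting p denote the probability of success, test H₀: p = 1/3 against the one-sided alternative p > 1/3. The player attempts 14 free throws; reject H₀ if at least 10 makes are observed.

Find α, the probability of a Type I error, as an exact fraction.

Under H₀, X ~ Binomial(14, 1/3), and α = P(X ≥ 10).
Summing C(14,j)(1/3)^j(2/3)^{14−j} for j = 10,…,14 gives 19321/4782969.

19321/4782969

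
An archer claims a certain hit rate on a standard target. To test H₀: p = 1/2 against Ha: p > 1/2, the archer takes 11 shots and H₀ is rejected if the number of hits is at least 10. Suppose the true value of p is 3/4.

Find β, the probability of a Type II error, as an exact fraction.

A Type II error is failing to reject when Ha holds: with p = 3/4, β = P(K ≤ 9).
Equivalently, β = 1 − P(K ≥ 10) = 1683809/2097152.

1683809/2097152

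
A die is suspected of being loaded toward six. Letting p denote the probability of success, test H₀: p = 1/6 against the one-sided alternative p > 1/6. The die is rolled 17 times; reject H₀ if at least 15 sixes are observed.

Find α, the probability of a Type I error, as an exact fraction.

581/2821109907456

α = P(reject H₀ | H₀ true) = P(S ≥ 15 | p = 1/6), with S ~ Binomial(17, 1/6).
P(S ≥ 15) = Σ_{j=15}^{17} C(17,j)·(1/6)^j·(5/6)^{17-j} = 581/2821109907456.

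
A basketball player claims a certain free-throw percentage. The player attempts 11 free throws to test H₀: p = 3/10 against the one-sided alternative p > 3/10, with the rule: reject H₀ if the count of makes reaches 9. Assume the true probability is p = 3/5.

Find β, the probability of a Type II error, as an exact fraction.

Under the alternative p = 3/5, K ~ Binomial(11, 3/5); β is the probability the test does not reject, P(K < 9).
Equivalently, β = 1 − P(K ≥ 9) = 8604328/9765625.

8604328/9765625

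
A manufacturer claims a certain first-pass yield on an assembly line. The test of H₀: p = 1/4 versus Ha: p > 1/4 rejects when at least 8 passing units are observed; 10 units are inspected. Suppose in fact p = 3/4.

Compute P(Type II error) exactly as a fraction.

A Type II error is failing to reject when Ha holds: with p = 3/4, β = P(Y ≤ 7).
Adding the binomial probabilities P(Y=0)+…+P(Y=7) at p = 3/4 gives 124363/262144.

124363/262144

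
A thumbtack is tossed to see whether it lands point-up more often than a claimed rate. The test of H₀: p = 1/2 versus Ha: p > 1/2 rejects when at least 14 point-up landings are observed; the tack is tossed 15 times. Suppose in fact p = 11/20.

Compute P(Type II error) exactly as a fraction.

A Type II error is failing to reject when Ha holds: with p = 11/20, β = P(K ≤ 13).
Equivalently, β = 1 − P(K ≥ 14) = 16356278262148423407/16384000000000000000.

16356278262148423407/16384000000000000000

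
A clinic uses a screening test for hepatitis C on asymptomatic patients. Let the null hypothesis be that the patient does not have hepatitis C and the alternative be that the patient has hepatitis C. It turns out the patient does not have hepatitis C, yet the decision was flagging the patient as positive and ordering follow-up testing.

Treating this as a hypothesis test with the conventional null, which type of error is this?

Type I error

'Flagging the patient as positive and ordering follow-up testing' corresponds to rejecting H₀.
H₀ was rejected but H₀ is true — a Type I error (false positive).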